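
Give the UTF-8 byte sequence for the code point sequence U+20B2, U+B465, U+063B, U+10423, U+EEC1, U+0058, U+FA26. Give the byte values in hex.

E2 82 B2 EB 91 A5 D8 BB F0 90 90 A3 EE BB 81 58 EF A8 A6

U+20B2: 3-byte form → E2 82 B2.
U+B465: 3-byte form → EB 91 A5.
U+063B: 2-byte form → D8 BB.
U+10423: 4-byte form → F0 90 90 A3.
U+EEC1: 3-byte form → EE BB 81.
U+0058: 1-byte form → 58.
U+FA26: 3-byte form → EF A8 A6.
Concatenated (19 bytes): E2 82 B2 EB 91 A5 D8 BB F0 90 90 A3 EE BB 81 58 EF A8 A6.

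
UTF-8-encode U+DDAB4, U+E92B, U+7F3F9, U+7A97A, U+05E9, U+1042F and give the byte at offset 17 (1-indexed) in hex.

1-indexed offset 17 is 0-indexed offset 16.
U+DDAB4 → 4-byte form F3 9D AA B4 at offsets 0–3.
U+E92B → 3-byte form EE A4 AB at offsets 4–6.
U+7F3F9 → 4-byte form F1 BF 8F B9 at offsets 7–10.
U+7A97A → 4-byte form F1 BA A5 BA at offsets 11–14.
U+05E9 → 2-byte form D7 A9 at offsets 15–16.
Offset 16 falls in char 5's range; it's byte 2 of D7 A9 = 0xA9.

0xA9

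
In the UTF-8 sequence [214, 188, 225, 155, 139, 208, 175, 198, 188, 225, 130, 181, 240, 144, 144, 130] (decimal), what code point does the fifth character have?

Offset 0: leading byte 0xD6 = 11010110 → 2-byte char #1 = D6 BC.
Offset 2: leading byte 0xE1 = 11100001 → 3-byte char #2 = E1 9B 8B.
Offset 5: leading byte 0xD0 = 11010000 → 2-byte char #3 = D0 AF.
Offset 7: leading byte 0xC6 = 11000110 → 2-byte char #4 = C6 BC.
Offset 9: leading byte 0xE1 = 11100001 → 3-byte char #5 = E1 82 B5.
Leading byte 0xE1 = 11100001 matches 1110xxxx → 3-byte sequence.
Byte 1: 0xE1 = 11100001, payload 0001 (4 bits).
Byte 2: 0x82 = 10000010 (10xxxxxx ✓), payload 000010.
Byte 3: 0xB5 = 10110101 (10xxxxxx ✓), payload 110101.
Concatenate: 0001000010110101 = 0x10B5 (16 bits → U+10B5).

U+10B5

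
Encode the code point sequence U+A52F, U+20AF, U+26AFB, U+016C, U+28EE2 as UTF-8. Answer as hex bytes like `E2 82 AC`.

U+A52F: 3-byte form → EA 94 AF.
U+20AF: 3-byte form → E2 82 AF.
U+26AFB: 4-byte form → F0 A6 AB BB.
U+016C: 2-byte form → C5 AC.
U+28EE2: 4-byte form → F0 A8 BB A2.
Concatenated (16 bytes): EA 94 AF E2 82 AF F0 A6 AB BB C5 AC F0 A8 BB A2.

EA 94 AF E2 82 AF F0 A6 AB BB C5 AC F0 A8 BB A2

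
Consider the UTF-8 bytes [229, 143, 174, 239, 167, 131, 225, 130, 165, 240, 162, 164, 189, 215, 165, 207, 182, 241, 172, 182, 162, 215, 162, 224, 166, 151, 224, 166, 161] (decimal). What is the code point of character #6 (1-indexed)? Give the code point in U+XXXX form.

U+03F6

Offset 0: leading byte 0xE5 = 11100101 → 3-byte char #1 = E5 8F AE.
Offset 3: leading byte 0xEF = 11101111 → 3-byte char #2 = EF A7 83.
Offset 6: leading byte 0xE1 = 11100001 → 3-byte char #3 = E1 82 A5.
Offset 9: leading byte 0xF0 = 11110000 → 4-byte char #4 = F0 A2 A4 BD.
Offset 13: leading byte 0xD7 = 11010111 → 2-byte char #5 = D7 A5.
Offset 15: leading byte 0xCF = 11001111 → 2-byte char #6 = CF B6.
Leading byte 0xCF = 11001111 matches 110xxxxx → 2-byte sequence.
Byte 1: 0xCF = 11001111, payload 01111 (5 bits).
Byte 2: 0xB6 = 10110110 (10xxxxxx ✓), payload 110110.
Concatenate: 01111110110 = 0x3F6 (11 bits → U+03F6).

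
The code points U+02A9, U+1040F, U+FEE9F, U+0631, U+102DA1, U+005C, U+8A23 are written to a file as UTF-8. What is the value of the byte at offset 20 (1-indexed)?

1-indexed offset 20 is 0-indexed offset 19.
U+02A9 → 2-byte form CA A9 at offsets 0–1.
U+1040F → 4-byte form F0 90 90 8F at offsets 2–5.
U+FEE9F → 4-byte form F3 BE BA 9F at offsets 6–9.
U+0631 → 2-byte form D8 B1 at offsets 10–11.
U+102DA1 → 4-byte form F4 82 B6 A1 at offsets 12–15.
U+005C → 1-byte form 5C at offsets 16–16.
U+8A23 → 3-byte form E8 A8 A3 at offsets 17–19.
Offset 19 falls in char 7's range; it's byte 3 of E8 A8 A3 = 0xA3.

0xA3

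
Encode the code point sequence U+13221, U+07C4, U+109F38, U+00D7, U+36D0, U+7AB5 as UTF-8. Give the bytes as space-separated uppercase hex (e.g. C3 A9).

F0 93 88 A1 DF 84 F4 89 BC B8 C3 97 E3 9B 90 E7 AA B5

U+13221: 4-byte form → F0 93 88 A1.
U+07C4: 2-byte form → DF 84.
U+109F38: 4-byte form → F4 89 BC B8.
U+00D7: 2-byte form → C3 97.
U+36D0: 3-byte form → E3 9B 90.
U+7AB5: 3-byte form → E7 AA B5.
Concatenated (18 bytes): F0 93 88 A1 DF 84 F4 89 BC B8 C3 97 E3 9B 90 E7 AA B5.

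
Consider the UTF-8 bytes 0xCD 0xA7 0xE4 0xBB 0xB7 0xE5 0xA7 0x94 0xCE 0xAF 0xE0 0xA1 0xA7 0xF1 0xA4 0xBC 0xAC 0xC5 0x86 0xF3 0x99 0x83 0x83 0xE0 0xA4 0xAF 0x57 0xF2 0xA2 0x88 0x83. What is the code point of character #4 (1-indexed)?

Offset 0: leading byte 0xCD = 11001101 → 2-byte char #1 = CD A7.
Offset 2: leading byte 0xE4 = 11100100 → 3-byte char #2 = E4 BB B7.
Offset 5: leading byte 0xE5 = 11100101 → 3-byte char #3 = E5 A7 94.
Offset 8: leading byte 0xCE = 11001110 → 2-byte char #4 = CE AF.
Leading byte 0xCE = 11001110 matches 110xxxxx → 2-byte sequence.
Byte 1: 0xCE = 11001110, payload 01110 (5 bits).
Byte 2: 0xAF = 10101111 (10xxxxxx ✓), payload 101111.
Concatenate: 01110101111 = 0x3AF (11 bits → U+03AF).

U+03AF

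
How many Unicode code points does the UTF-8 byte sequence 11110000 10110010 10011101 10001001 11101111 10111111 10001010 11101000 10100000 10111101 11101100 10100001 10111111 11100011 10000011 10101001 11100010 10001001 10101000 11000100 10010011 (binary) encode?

7

Byte at offset 0: 0xF0 = 11110000 → 4-byte char (#1). Advance 4.
Byte at offset 4: 0xEF = 11101111 → 3-byte char (#2). Advance 3.
Byte at offset 7: 0xE8 = 11101000 → 3-byte char (#3). Advance 3.
Byte at offset 10: 0xEC = 11101100 → 3-byte char (#4). Advance 3.
Byte at offset 13: 0xE3 = 11100011 → 3-byte char (#5). Advance 3.
Byte at offset 16: 0xE2 = 11100010 → 3-byte char (#6). Advance 3.
Byte at offset 19: 0xC4 = 11000100 → 2-byte char (#7). Advance 2.
Reached end at offset 21 after 7 code points.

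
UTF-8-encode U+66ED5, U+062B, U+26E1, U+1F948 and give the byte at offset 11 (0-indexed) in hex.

0xA5

U+66ED5 → 4-byte form F1 A6 BB 95 at offsets 0–3.
U+062B → 2-byte form D8 AB at offsets 4–5.
U+26E1 → 3-byte form E2 9B A1 at offsets 6–8.
U+1F948 → 4-byte form F0 9F A5 88 at offsets 9–12.
Offset 11 falls in char 4's range; it's byte 3 of F0 9F A5 88 = 0xA5.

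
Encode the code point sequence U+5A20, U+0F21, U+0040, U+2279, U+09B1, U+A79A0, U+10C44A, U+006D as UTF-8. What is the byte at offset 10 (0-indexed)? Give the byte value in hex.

U+5A20 → 3-byte form E5 A8 A0 at offsets 0–2.
U+0F21 → 3-byte form E0 BC A1 at offsets 3–5.
U+0040 → 1-byte form 40 at offsets 6–6.
U+2279 → 3-byte form E2 89 B9 at offsets 7–9.
U+09B1 → 3-byte form E0 A6 B1 at offsets 10–12.
Offset 10 falls in char 5's range; it's byte 1 of E0 A6 B1 = 0xE0.

0xE0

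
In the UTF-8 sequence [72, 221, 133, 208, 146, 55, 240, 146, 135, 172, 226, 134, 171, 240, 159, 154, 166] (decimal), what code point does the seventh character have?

Offset 0: leading byte 0x48 = 01001000 → 1-byte char #1 = 48.
Offset 1: leading byte 0xDD = 11011101 → 2-byte char #2 = DD 85.
Offset 3: leading byte 0xD0 = 11010000 → 2-byte char #3 = D0 92.
Offset 5: leading byte 0x37 = 00110111 → 1-byte char #4 = 37.
Offset 6: leading byte 0xF0 = 11110000 → 4-byte char #5 = F0 92 87 AC.
Offset 10: leading byte 0xE2 = 11100010 → 3-byte char #6 = E2 86 AB.
Offset 13: leading byte 0xF0 = 11110000 → 4-byte char #7 = F0 9F 9A A6.
Leading byte 0xF0 = 11110000 matches 11110xxx → 4-byte sequence.
Byte 1: 0xF0 = 11110000, payload 000 (3 bits).
Byte 2: 0x9F = 10011111 (10xxxxxx ✓), payload 011111.
Byte 3: 0x9A = 10011010 (10xxxxxx ✓), payload 011010.
Byte 4: 0xA6 = 10100110 (10xxxxxx ✓), payload 100110.
Concatenate: 000011111011010100110 = 0x1F6A6 (21 bits → U+1F6A6).

U+1F6A6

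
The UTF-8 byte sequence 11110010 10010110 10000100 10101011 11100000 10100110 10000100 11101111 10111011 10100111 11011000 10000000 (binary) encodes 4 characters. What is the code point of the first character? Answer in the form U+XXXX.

Offset 0: leading byte 0xF2 = 11110010 → 4-byte char #1 = F2 96 84 AB.
Leading byte 0xF2 = 11110010 matches 11110xxx → 4-byte sequence.
Byte 1: 0xF2 = 11110010, payload 010 (3 bits).
Byte 2: 0x96 = 10010110 (10xxxxxx ✓), payload 010110.
Byte 3: 0x84 = 10000100 (10xxxxxx ✓), payload 000100.
Byte 4: 0xAB = 10101011 (10xxxxxx ✓), payload 101011.
Concatenate: 010010110000100101011 = 0x9612B (21 bits → U+9612B).

U+9612B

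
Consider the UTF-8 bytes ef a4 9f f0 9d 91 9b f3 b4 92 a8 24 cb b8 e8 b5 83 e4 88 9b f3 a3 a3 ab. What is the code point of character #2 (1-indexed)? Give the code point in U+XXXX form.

U+1D45B

Offset 0: leading byte 0xEF = 11101111 → 3-byte char #1 = EF A4 9F.
Offset 3: leading byte 0xF0 = 11110000 → 4-byte char #2 = F0 9D 91 9B.
Leading byte 0xF0 = 11110000 matches 11110xxx → 4-byte sequence.
Byte 1: 0xF0 = 11110000, payload 000 (3 bits).
Byte 2: 0x9D = 10011101 (10xxxxxx ✓), payload 011101.
Byte 3: 0x91 = 10010001 (10xxxxxx ✓), payload 010001.
Byte 4: 0x9B = 10011011 (10xxxxxx ✓), payload 011011.
Concatenate: 000011101010001011011 = 0x1D45B (21 bits → U+1D45B).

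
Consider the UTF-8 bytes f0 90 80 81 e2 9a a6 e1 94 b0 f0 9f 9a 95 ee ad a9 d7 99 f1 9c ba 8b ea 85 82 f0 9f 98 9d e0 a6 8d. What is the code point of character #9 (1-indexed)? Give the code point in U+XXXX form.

Offset 0: leading byte 0xF0 = 11110000 → 4-byte char #1 = F0 90 80 81.
Offset 4: leading byte 0xE2 = 11100010 → 3-byte char #2 = E2 9A A6.
Offset 7: leading byte 0xE1 = 11100001 → 3-byte char #3 = E1 94 B0.
Offset 10: leading byte 0xF0 = 11110000 → 4-byte char #4 = F0 9F 9A 95.
Offset 14: leading byte 0xEE = 11101110 → 3-byte char #5 = EE AD A9.
Offset 17: leading byte 0xD7 = 11010111 → 2-byte char #6 = D7 99.
Offset 19: leading byte 0xF1 = 11110001 → 4-byte char #7 = F1 9C BA 8B.
Offset 23: leading byte 0xEA = 11101010 → 3-byte char #8 = EA 85 82.
Offset 26: leading byte 0xF0 = 11110000 → 4-byte char #9 = F0 9F 98 9D.
Leading byte 0xF0 = 11110000 matches 11110xxx → 4-byte sequence.
Byte 1: 0xF0 = 11110000, payload 000 (3 bits).
Byte 2: 0x9F = 10011111 (10xxxxxx ✓), payload 011111.
Byte 3: 0x98 = 10011000 (10xxxxxx ✓), payload 011000.
Byte 4: 0x9D = 10011101 (10xxxxxx ✓), payload 011101.
Concatenate: 000011111011000011101 = 0x1F61D (21 bits → U+1F61D).

U+1F61D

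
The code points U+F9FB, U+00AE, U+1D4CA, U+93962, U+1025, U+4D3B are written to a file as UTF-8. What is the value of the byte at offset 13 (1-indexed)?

0xA2

1-indexed offset 13 is 0-indexed offset 12.
U+F9FB → 3-byte form EF A7 BB at offsets 0–2.
U+00AE → 2-byte form C2 AE at offsets 3–4.
U+1D4CA → 4-byte form F0 9D 93 8A at offsets 5–8.
U+93962 → 4-byte form F2 93 A5 A2 at offsets 9–12.
Offset 12 falls in char 4's range; it's byte 4 of F2 93 A5 A2 = 0xA2.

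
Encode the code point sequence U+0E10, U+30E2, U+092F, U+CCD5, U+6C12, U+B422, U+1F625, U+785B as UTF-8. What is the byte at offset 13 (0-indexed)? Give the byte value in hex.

0xB0

U+0E10 → 3-byte form E0 B8 90 at offsets 0–2.
U+30E2 → 3-byte form E3 83 A2 at offsets 3–5.
U+092F → 3-byte form E0 A4 AF at offsets 6–8.
U+CCD5 → 3-byte form EC B3 95 at offsets 9–11.
U+6C12 → 3-byte form E6 B0 92 at offsets 12–14.
Offset 13 falls in char 5's range; it's byte 2 of E6 B0 92 = 0xB0.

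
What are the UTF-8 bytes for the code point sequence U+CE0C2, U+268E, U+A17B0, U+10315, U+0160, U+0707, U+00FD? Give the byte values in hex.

U+CE0C2: 4-byte form → F3 8E 83 82.
U+268E: 3-byte form → E2 9A 8E.
U+A17B0: 4-byte form → F2 A1 9E B0.
U+10315: 4-byte form → F0 90 8C 95.
U+0160: 2-byte form → C5 A0.
U+0707: 2-byte form → DC 87.
U+00FD: 2-byte form → C3 BD.
Concatenated (21 bytes): F3 8E 83 82 E2 9A 8E F2 A1 9E B0 F0 90 8C 95 C5 A0 DC 87 C3 BD.

F3 8E 83 82 E2 9A 8E F2 A1 9E B0 F0 90 8C 95 C5 A0 DC 87 C3 BD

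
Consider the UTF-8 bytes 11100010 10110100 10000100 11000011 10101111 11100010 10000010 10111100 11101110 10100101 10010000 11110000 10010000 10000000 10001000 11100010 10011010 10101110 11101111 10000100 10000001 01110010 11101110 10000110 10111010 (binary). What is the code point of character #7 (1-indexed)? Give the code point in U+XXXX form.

Offset 0: leading byte 0xE2 = 11100010 → 3-byte char #1 = E2 B4 84.
Offset 3: leading byte 0xC3 = 11000011 → 2-byte char #2 = C3 AF.
Offset 5: leading byte 0xE2 = 11100010 → 3-byte char #3 = E2 82 BC.
Offset 8: leading byte 0xEE = 11101110 → 3-byte char #4 = EE A5 90.
Offset 11: leading byte 0xF0 = 11110000 → 4-byte char #5 = F0 90 80 88.
Offset 15: leading byte 0xE2 = 11100010 → 3-byte char #6 = E2 9A AE.
Offset 18: leading byte 0xEF = 11101111 → 3-byte char #7 = EF 84 81.
Leading byte 0xEF = 11101111 matches 1110xxxx → 3-byte sequence.
Byte 1: 0xEF = 11101111, payload 1111 (4 bits).
Byte 2: 0x84 = 10000100 (10xxxxxx ✓), payload 000100.
Byte 3: 0x81 = 10000001 (10xxxxxx ✓), payload 000001.
Concatenate: 1111000100000001 = 0xF101 (16 bits → U+F101).

U+F101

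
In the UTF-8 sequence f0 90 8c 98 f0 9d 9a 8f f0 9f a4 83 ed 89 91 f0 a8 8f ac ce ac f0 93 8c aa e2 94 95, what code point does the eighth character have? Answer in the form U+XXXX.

Offset 0: leading byte 0xF0 = 11110000 → 4-byte char #1 = F0 90 8C 98.
Offset 4: leading byte 0xF0 = 11110000 → 4-byte char #2 = F0 9D 9A 8F.
Offset 8: leading byte 0xF0 = 11110000 → 4-byte char #3 = F0 9F A4 83.
Offset 12: leading byte 0xED = 11101101 → 3-byte char #4 = ED 89 91.
Offset 15: leading byte 0xF0 = 11110000 → 4-byte char #5 = F0 A8 8F AC.
Offset 19: leading byte 0xCE = 11001110 → 2-byte char #6 = CE AC.
Offset 21: leading byte 0xF0 = 11110000 → 4-byte char #7 = F0 93 8C AA.
Offset 25: leading byte 0xE2 = 11100010 → 3-byte char #8 = E2 94 95.
Leading byte 0xE2 = 11100010 matches 1110xxxx → 3-byte sequence.
Byte 1: 0xE2 = 11100010, payload 0010 (4 bits).
Byte 2: 0x94 = 10010100 (10xxxxxx ✓), payload 010100.
Byte 3: 0x95 = 10010101 (10xxxxxx ✓), payload 010101.
Concatenate: 0010010100010101 = 0x2515 (16 bits → U+2515).

U+2515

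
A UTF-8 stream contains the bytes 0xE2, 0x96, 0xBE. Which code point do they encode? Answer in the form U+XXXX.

Leading byte 0xE2 = 11100010 matches 1110xxxx → 3-byte sequence.
Byte 1: 0xE2 = 11100010, payload 0010 (4 bits).
Byte 2: 0x96 = 10010110 (10xxxxxx ✓), payload 010110.
Byte 3: 0xBE = 10111110 (10xxxxxx ✓), payload 111110.
Concatenate: 0010010110111110 = 0x25BE (16 bits → U+25BE).

U+25BE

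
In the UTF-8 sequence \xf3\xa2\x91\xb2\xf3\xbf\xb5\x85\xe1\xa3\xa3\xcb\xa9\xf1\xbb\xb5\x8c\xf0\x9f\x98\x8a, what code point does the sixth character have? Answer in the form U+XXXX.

U+1F60A

Offset 0: leading byte 0xF3 = 11110011 → 4-byte char #1 = F3 A2 91 B2.
Offset 4: leading byte 0xF3 = 11110011 → 4-byte char #2 = F3 BF B5 85.
Offset 8: leading byte 0xE1 = 11100001 → 3-byte char #3 = E1 A3 A3.
Offset 11: leading byte 0xCB = 11001011 → 2-byte char #4 = CB A9.
Offset 13: leading byte 0xF1 = 11110001 → 4-byte char #5 = F1 BB B5 8C.
Offset 17: leading byte 0xF0 = 11110000 → 4-byte char #6 = F0 9F 98 8A.
Leading byte 0xF0 = 11110000 matches 11110xxx → 4-byte sequence.
Byte 1: 0xF0 = 11110000, payload 000 (3 bits).
Byte 2: 0x9F = 10011111 (10xxxxxx ✓), payload 011111.
Byte 3: 0x98 = 10011000 (10xxxxxx ✓), payload 011000.
Byte 4: 0x8A = 10001010 (10xxxxxx ✓), payload 001010.
Concatenate: 000011111011000001010 = 0x1F60A (21 bits → U+1F60A).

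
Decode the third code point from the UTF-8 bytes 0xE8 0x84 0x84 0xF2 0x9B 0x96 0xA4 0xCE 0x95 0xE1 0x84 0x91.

U+0395

Offset 0: leading byte 0xE8 = 11101000 → 3-byte char #1 = E8 84 84.
Offset 3: leading byte 0xF2 = 11110010 → 4-byte char #2 = F2 9B 96 A4.
Offset 7: leading byte 0xCE = 11001110 → 2-byte char #3 = CE 95.
Leading byte 0xCE = 11001110 matches 110xxxxx → 2-byte sequence.
Byte 1: 0xCE = 11001110, payload 01110 (5 bits).
Byte 2: 0x95 = 10010101 (10xxxxxx ✓), payload 010101.
Concatenate: 01110010101 = 0x395 (11 bits → U+0395).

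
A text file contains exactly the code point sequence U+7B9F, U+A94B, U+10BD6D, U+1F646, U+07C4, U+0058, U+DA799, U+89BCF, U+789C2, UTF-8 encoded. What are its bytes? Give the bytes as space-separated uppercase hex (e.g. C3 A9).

U+7B9F: 3-byte form → E7 AE 9F.
U+A94B: 3-byte form → EA A5 8B.
U+10BD6D: 4-byte form → F4 8B B5 AD.
U+1F646: 4-byte form → F0 9F 99 86.
U+07C4: 2-byte form → DF 84.
U+0058: 1-byte form → 58.
U+DA799: 4-byte form → F3 9A 9E 99.
U+89BCF: 4-byte form → F2 89 AF 8F.
U+789C2: 4-byte form → F1 B8 A7 82.
Concatenated (29 bytes): E7 AE 9F EA A5 8B F4 8B B5 AD F0 9F 99 86 DF 84 58 F3 9A 9E 99 F2 89 AF 8F F1 B8 A7 82.

E7 AE 9F EA A5 8B F4 8B B5 AD F0 9F 99 86 DF 84 58 F3 9A 9E 99 F2 89 AF 8F F1 B8 A7 82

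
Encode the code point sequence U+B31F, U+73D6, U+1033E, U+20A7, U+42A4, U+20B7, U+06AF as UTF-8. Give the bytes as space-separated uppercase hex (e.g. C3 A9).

U+B31F: 3-byte form → EB 8C 9F.
U+73D6: 3-byte form → E7 8F 96.
U+1033E: 4-byte form → F0 90 8C BE.
U+20A7: 3-byte form → E2 82 A7.
U+42A4: 3-byte form → E4 8A A4.
U+20B7: 3-byte form → E2 82 B7.
U+06AF: 2-byte form → DA AF.
Concatenated (21 bytes): EB 8C 9F E7 8F 96 F0 90 8C BE E2 82 A7 E4 8A A4 E2 82 B7 DA AF.

EB 8C 9F E7 8F 96 F0 90 8C BE E2 82 A7 E4 8A A4 E2 82 B7 DA AF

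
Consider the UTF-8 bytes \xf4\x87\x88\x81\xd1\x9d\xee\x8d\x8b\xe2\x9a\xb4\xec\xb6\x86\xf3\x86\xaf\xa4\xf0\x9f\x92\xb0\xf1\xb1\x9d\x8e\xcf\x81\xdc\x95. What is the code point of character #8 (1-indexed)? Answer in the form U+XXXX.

U+7174E

Offset 0: leading byte 0xF4 = 11110100 → 4-byte char #1 = F4 87 88 81.
Offset 4: leading byte 0xD1 = 11010001 → 2-byte char #2 = D1 9D.
Offset 6: leading byte 0xEE = 11101110 → 3-byte char #3 = EE 8D 8B.
Offset 9: leading byte 0xE2 = 11100010 → 3-byte char #4 = E2 9A B4.
Offset 12: leading byte 0xEC = 11101100 → 3-byte char #5 = EC B6 86.
Offset 15: leading byte 0xF3 = 11110011 → 4-byte char #6 = F3 86 AF A4.
Offset 19: leading byte 0xF0 = 11110000 → 4-byte char #7 = F0 9F 92 B0.
Offset 23: leading byte 0xF1 = 11110001 → 4-byte char #8 = F1 B1 9D 8E.
Leading byte 0xF1 = 11110001 matches 11110xxx → 4-byte sequence.
Byte 1: 0xF1 = 11110001, payload 001 (3 bits).
Byte 2: 0xB1 = 10110001 (10xxxxxx ✓), payload 110001.
Byte 3: 0x9D = 10011101 (10xxxxxx ✓), payload 011101.
Byte 4: 0x8E = 10001110 (10xxxxxx ✓), payload 001110.
Concatenate: 001110001011101001110 = 0x7174E (21 bits → U+7174E).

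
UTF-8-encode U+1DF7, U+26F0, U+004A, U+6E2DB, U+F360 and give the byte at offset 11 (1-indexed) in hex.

1-indexed offset 11 is 0-indexed offset 10.
U+1DF7 → 3-byte form E1 B7 B7 at offsets 0–2.
U+26F0 → 3-byte form E2 9B B0 at offsets 3–5.
U+004A → 1-byte form 4A at offsets 6–6.
U+6E2DB → 4-byte form F1 AE 8B 9B at offsets 7–10.
Offset 10 falls in char 4's range; it's byte 4 of F1 AE 8B 9B = 0x9B.

0x9B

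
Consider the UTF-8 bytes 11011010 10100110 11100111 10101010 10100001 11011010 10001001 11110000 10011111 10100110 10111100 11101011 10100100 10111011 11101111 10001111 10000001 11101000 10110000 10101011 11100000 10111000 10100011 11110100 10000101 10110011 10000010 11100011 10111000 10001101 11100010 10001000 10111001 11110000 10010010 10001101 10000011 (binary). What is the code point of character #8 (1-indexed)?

Offset 0: leading byte 0xDA = 11011010 → 2-byte char #1 = DA A6.
Offset 2: leading byte 0xE7 = 11100111 → 3-byte char #2 = E7 AA A1.
Offset 5: leading byte 0xDA = 11011010 → 2-byte char #3 = DA 89.
Offset 7: leading byte 0xF0 = 11110000 → 4-byte char #4 = F0 9F A6 BC.
Offset 11: leading byte 0xEB = 11101011 → 3-byte char #5 = EB A4 BB.
Offset 14: leading byte 0xEF = 11101111 → 3-byte char #6 = EF 8F 81.
Offset 17: leading byte 0xE8 = 11101000 → 3-byte char #7 = E8 B0 AB.
Offset 20: leading byte 0xE0 = 11100000 → 3-byte char #8 = E0 B8 A3.
Leading byte 0xE0 = 11100000 matches 1110xxxx → 3-byte sequence.
Byte 1: 0xE0 = 11100000, payload 0000 (4 bits).
Byte 2: 0xB8 = 10111000 (10xxxxxx ✓), payload 111000.
Byte 3: 0xA3 = 10100011 (10xxxxxx ✓), payload 100011.
Concatenate: 0000111000100011 = 0xE23 (16 bits → U+0E23).

U+0E23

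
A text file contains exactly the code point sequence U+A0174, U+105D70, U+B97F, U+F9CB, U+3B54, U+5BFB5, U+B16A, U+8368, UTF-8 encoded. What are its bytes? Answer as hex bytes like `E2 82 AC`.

U+A0174: 4-byte form → F2 A0 85 B4.
U+105D70: 4-byte form → F4 85 B5 B0.
U+B97F: 3-byte form → EB A5 BF.
U+F9CB: 3-byte form → EF A7 8B.
U+3B54: 3-byte form → E3 AD 94.
U+5BFB5: 4-byte form → F1 9B BE B5.
U+B16A: 3-byte form → EB 85 AA.
U+8368: 3-byte form → E8 8D A8.
Concatenated (27 bytes): F2 A0 85 B4 F4 85 B5 B0 EB A5 BF EF A7 8B E3 AD 94 F1 9B BE B5 EB 85 AA E8 8D A8.

F2 A0 85 B4 F4 85 B5 B0 EB A5 BF EF A7 8B E3 AD 94 F1 9B BE B5 EB 85 AA E8 8D A8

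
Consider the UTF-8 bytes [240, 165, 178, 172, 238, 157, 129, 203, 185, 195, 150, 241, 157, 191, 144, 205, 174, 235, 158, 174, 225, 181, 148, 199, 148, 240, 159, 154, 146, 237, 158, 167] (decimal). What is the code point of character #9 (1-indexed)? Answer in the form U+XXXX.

U+01D4

Offset 0: leading byte 0xF0 = 11110000 → 4-byte char #1 = F0 A5 B2 AC.
Offset 4: leading byte 0xEE = 11101110 → 3-byte char #2 = EE 9D 81.
Offset 7: leading byte 0xCB = 11001011 → 2-byte char #3 = CB B9.
Offset 9: leading byte 0xC3 = 11000011 → 2-byte char #4 = C3 96.
Offset 11: leading byte 0xF1 = 11110001 → 4-byte char #5 = F1 9D BF 90.
Offset 15: leading byte 0xCD = 11001101 → 2-byte char #6 = CD AE.
Offset 17: leading byte 0xEB = 11101011 → 3-byte char #7 = EB 9E AE.
Offset 20: leading byte 0xE1 = 11100001 → 3-byte char #8 = E1 B5 94.
Offset 23: leading byte 0xC7 = 11000111 → 2-byte char #9 = C7 94.
Leading byte 0xC7 = 11000111 matches 110xxxxx → 2-byte sequence.
Byte 1: 0xC7 = 11000111, payload 00111 (5 bits).
Byte 2: 0x94 = 10010100 (10xxxxxx ✓), payload 010100.
Concatenate: 00111010100 = 0x1D4 (11 bits → U+01D4).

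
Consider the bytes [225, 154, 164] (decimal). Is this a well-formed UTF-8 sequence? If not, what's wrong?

valid

Leading byte 0xE1 = 11100001 → 3-byte form.
Continuation bytes 0x9A=10011010, 0xA4=10100100 all match 10xxxxxx.
Decoded value 0x16A4 is ≥ 0x800 (shortest form) and not a surrogate.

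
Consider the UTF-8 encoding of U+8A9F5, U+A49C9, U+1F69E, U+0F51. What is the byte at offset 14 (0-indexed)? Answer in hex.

0x91

U+8A9F5 → 4-byte form F2 8A A7 B5 at offsets 0–3.
U+A49C9 → 4-byte form F2 A4 A7 89 at offsets 4–7.
U+1F69E → 4-byte form F0 9F 9A 9E at offsets 8–11.
U+0F51 → 3-byte form E0 BD 91 at offsets 12–14.
Offset 14 falls in char 4's range; it's byte 3 of E0 BD 91 = 0x91.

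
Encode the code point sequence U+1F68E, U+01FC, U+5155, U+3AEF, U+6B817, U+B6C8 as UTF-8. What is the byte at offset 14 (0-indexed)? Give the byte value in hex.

0xA0

U+1F68E → 4-byte form F0 9F 9A 8E at offsets 0–3.
U+01FC → 2-byte form C7 BC at offsets 4–5.
U+5155 → 3-byte form E5 85 95 at offsets 6–8.
U+3AEF → 3-byte form E3 AB AF at offsets 9–11.
U+6B817 → 4-byte form F1 AB A0 97 at offsets 12–15.
Offset 14 falls in char 5's range; it's byte 3 of F1 AB A0 97 = 0xA0.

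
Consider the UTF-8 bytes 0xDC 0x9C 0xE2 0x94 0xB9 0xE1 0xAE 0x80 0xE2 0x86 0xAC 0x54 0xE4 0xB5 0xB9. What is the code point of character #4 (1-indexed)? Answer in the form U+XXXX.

U+21AC

Offset 0: leading byte 0xDC = 11011100 → 2-byte char #1 = DC 9C.
Offset 2: leading byte 0xE2 = 11100010 → 3-byte char #2 = E2 94 B9.
Offset 5: leading byte 0xE1 = 11100001 → 3-byte char #3 = E1 AE 80.
Offset 8: leading byte 0xE2 = 11100010 → 3-byte char #4 = E2 86 AC.
Leading byte 0xE2 = 11100010 matches 1110xxxx → 3-byte sequence.
Byte 1: 0xE2 = 11100010, payload 0010 (4 bits).
Byte 2: 0x86 = 10000110 (10xxxxxx ✓), payload 000110.
Byte 3: 0xAC = 10101100 (10xxxxxx ✓), payload 101100.
Concatenate: 0010000110101100 = 0x21AC (16 bits → U+21AC).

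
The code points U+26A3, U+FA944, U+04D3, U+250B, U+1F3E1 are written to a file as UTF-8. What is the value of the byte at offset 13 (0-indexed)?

U+26A3 → 3-byte form E2 9A A3 at offsets 0–2.
U+FA944 → 4-byte form F3 BA A5 84 at offsets 3–6.
U+04D3 → 2-byte form D3 93 at offsets 7–8.
U+250B → 3-byte form E2 94 8B at offsets 9–11.
U+1F3E1 → 4-byte form F0 9F 8F A1 at offsets 12–15.
Offset 13 falls in char 5's range; it's byte 2 of F0 9F 8F A1 = 0x9F.

0x9F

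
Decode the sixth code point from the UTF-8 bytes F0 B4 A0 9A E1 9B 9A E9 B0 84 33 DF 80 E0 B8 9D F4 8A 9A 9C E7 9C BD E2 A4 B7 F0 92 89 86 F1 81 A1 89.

U+0E1D

Offset 0: leading byte 0xF0 = 11110000 → 4-byte char #1 = F0 B4 A0 9A.
Offset 4: leading byte 0xE1 = 11100001 → 3-byte char #2 = E1 9B 9A.
Offset 7: leading byte 0xE9 = 11101001 → 3-byte char #3 = E9 B0 84.
Offset 10: leading byte 0x33 = 00110011 → 1-byte char #4 = 33.
Offset 11: leading byte 0xDF = 11011111 → 2-byte char #5 = DF 80.
Offset 13: leading byte 0xE0 = 11100000 → 3-byte char #6 = E0 B8 9D.
Leading byte 0xE0 = 11100000 matches 1110xxxx → 3-byte sequence.
Byte 1: 0xE0 = 11100000, payload 0000 (4 bits).
Byte 2: 0xB8 = 10111000 (10xxxxxx ✓), payload 111000.
Byte 3: 0x9D = 10011101 (10xxxxxx ✓), payload 011101.
Concatenate: 0000111000011101 = 0xE1D (16 bits → U+0E1D).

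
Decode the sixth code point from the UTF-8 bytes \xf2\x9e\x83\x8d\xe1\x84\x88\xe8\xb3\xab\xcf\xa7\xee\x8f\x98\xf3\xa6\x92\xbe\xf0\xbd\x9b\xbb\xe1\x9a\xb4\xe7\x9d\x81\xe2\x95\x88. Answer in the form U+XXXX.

U+E64BE

Offset 0: leading byte 0xF2 = 11110010 → 4-byte char #1 = F2 9E 83 8D.
Offset 4: leading byte 0xE1 = 11100001 → 3-byte char #2 = E1 84 88.
Offset 7: leading byte 0xE8 = 11101000 → 3-byte char #3 = E8 B3 AB.
Offset 10: leading byte 0xCF = 11001111 → 2-byte char #4 = CF A7.
Offset 12: leading byte 0xEE = 11101110 → 3-byte char #5 = EE 8F 98.
Offset 15: leading byte 0xF3 = 11110011 → 4-byte char #6 = F3 A6 92 BE.
Leading byte 0xF3 = 11110011 matches 11110xxx → 4-byte sequence.
Byte 1: 0xF3 = 11110011, payload 011 (3 bits).
Byte 2: 0xA6 = 10100110 (10xxxxxx ✓), payload 100110.
Byte 3: 0x92 = 10010010 (10xxxxxx ✓), payload 010010.
Byte 4: 0xBE = 10111110 (10xxxxxx ✓), payload 111110.
Concatenate: 011100110010010111110 = 0xE64BE (21 bits → U+E64BE).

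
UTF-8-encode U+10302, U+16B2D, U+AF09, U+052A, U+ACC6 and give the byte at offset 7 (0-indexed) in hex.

0xAD

U+10302 → 4-byte form F0 90 8C 82 at offsets 0–3.
U+16B2D → 4-byte form F0 96 AC AD at offsets 4–7.
Offset 7 falls in char 2's range; it's byte 4 of F0 96 AC AD = 0xAD.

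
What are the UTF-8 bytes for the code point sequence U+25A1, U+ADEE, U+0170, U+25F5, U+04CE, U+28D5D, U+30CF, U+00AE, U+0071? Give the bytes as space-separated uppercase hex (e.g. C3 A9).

U+25A1: 3-byte form → E2 96 A1.
U+ADEE: 3-byte form → EA B7 AE.
U+0170: 2-byte form → C5 B0.
U+25F5: 3-byte form → E2 97 B5.
U+04CE: 2-byte form → D3 8E.
U+28D5D: 4-byte form → F0 A8 B5 9D.
U+30CF: 3-byte form → E3 83 8F.
U+00AE: 2-byte form → C2 AE.
U+0071: 1-byte form → 71.
Concatenated (23 bytes): E2 96 A1 EA B7 AE C5 B0 E2 97 B5 D3 8E F0 A8 B5 9D E3 83 8F C2 AE 71.

E2 96 A1 EA B7 AE C5 B0 E2 97 B5 D3 8E F0 A8 B5 9D E3 83 8F C2 AE 71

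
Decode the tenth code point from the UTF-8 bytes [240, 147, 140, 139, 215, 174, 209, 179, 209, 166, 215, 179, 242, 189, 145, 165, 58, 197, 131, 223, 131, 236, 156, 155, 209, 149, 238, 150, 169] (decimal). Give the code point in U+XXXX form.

U+C71B

Offset 0: leading byte 0xF0 = 11110000 → 4-byte char #1 = F0 93 8C 8B.
Offset 4: leading byte 0xD7 = 11010111 → 2-byte char #2 = D7 AE.
Offset 6: leading byte 0xD1 = 11010001 → 2-byte char #3 = D1 B3.
Offset 8: leading byte 0xD1 = 11010001 → 2-byte char #4 = D1 A6.
Offset 10: leading byte 0xD7 = 11010111 → 2-byte char #5 = D7 B3.
Offset 12: leading byte 0xF2 = 11110010 → 4-byte char #6 = F2 BD 91 A5.
Offset 16: leading byte 0x3A = 00111010 → 1-byte char #7 = 3A.
Offset 17: leading byte 0xC5 = 11000101 → 2-byte char #8 = C5 83.
Offset 19: leading byte 0xDF = 11011111 → 2-byte char #9 = DF 83.
Offset 21: leading byte 0xEC = 11101100 → 3-byte char #10 = EC 9C 9B.
Leading byte 0xEC = 11101100 matches 1110xxxx → 3-byte sequence.
Byte 1: 0xEC = 11101100, payload 1100 (4 bits).
Byte 2: 0x9C = 10011100 (10xxxxxx ✓), payload 011100.
Byte 3: 0x9B = 10011011 (10xxxxxx ✓), payload 011011.
Concatenate: 1100011100011011 = 0xC71B (16 bits → U+C71B).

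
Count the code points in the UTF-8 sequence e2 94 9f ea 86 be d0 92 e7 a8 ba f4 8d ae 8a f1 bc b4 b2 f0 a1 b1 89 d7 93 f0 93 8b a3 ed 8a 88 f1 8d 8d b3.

Byte at offset 0: 0xE2 = 11100010 → 3-byte char (#1). Advance 3.
Byte at offset 3: 0xEA = 11101010 → 3-byte char (#2). Advance 3.
Byte at offset 6: 0xD0 = 11010000 → 2-byte char (#3). Advance 2.
Byte at offset 8: 0xE7 = 11100111 → 3-byte char (#4). Advance 3.
Byte at offset 11: 0xF4 = 11110100 → 4-byte char (#5). Advance 4.
Byte at offset 15: 0xF1 = 11110001 → 4-byte char (#6). Advance 4.
Byte at offset 19: 0xF0 = 11110000 → 4-byte char (#7). Advance 4.
Byte at offset 23: 0xD7 = 11010111 → 2-byte char (#8). Advance 2.
Byte at offset 25: 0xF0 = 11110000 → 4-byte char (#9). Advance 4.
Byte at offset 29: 0xED = 11101101 → 3-byte char (#10). Advance 3.
Byte at offset 32: 0xF1 = 11110001 → 4-byte char (#11). Advance 4.
Reached end at offset 36 after 11 code points.

11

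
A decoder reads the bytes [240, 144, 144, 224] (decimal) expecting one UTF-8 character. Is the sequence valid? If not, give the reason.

invalid (non-continuation byte where continuation expected)

Leading byte 0xF0 = 11110000 → 4-byte form.
Byte 4 is 0xE0 = 11100000, which is not 10xxxxxx — expected a continuation byte.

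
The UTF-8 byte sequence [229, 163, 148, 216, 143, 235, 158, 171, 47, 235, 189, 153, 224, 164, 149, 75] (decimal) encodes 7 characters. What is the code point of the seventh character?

U+004B

Offset 0: leading byte 0xE5 = 11100101 → 3-byte char #1 = E5 A3 94.
Offset 3: leading byte 0xD8 = 11011000 → 2-byte char #2 = D8 8F.
Offset 5: leading byte 0xEB = 11101011 → 3-byte char #3 = EB 9E AB.
Offset 8: leading byte 0x2F = 00101111 → 1-byte char #4 = 2F.
Offset 9: leading byte 0xEB = 11101011 → 3-byte char #5 = EB BD 99.
Offset 12: leading byte 0xE0 = 11100000 → 3-byte char #6 = E0 A4 95.
Offset 15: leading byte 0x4B = 01001011 → 1-byte char #7 = 4B.
Leading byte 0x4B = 01001011 matches 0xxxxxxx → 1-byte sequence.
Byte 1: 0x4B = 01001011, payload 1001011 (7 bits).
Concatenate: 1001011 = 0x4B (7 bits → U+004B).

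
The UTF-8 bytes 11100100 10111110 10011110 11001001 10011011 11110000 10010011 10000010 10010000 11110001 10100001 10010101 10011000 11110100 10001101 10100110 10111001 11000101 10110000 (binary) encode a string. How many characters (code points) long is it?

Byte at offset 0: 0xE4 = 11100100 → 3-byte char (#1). Advance 3.
Byte at offset 3: 0xC9 = 11001001 → 2-byte char (#2). Advance 2.
Byte at offset 5: 0xF0 = 11110000 → 4-byte char (#3). Advance 4.
Byte at offset 9: 0xF1 = 11110001 → 4-byte char (#4). Advance 4.
Byte at offset 13: 0xF4 = 11110100 → 4-byte char (#5). Advance 4.
Byte at offset 17: 0xC5 = 11000101 → 2-byte char (#6). Advance 2.
Reached end at offset 19 after 6 code points.

6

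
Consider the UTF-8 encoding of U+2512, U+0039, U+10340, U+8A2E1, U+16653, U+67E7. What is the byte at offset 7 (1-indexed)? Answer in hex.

0x8D

1-indexed offset 7 is 0-indexed offset 6.
U+2512 → 3-byte form E2 94 92 at offsets 0–2.
U+0039 → 1-byte form 39 at offsets 3–3.
U+10340 → 4-byte form F0 90 8D 80 at offsets 4–7.
Offset 6 falls in char 3's range; it's byte 3 of F0 90 8D 80 = 0x8D.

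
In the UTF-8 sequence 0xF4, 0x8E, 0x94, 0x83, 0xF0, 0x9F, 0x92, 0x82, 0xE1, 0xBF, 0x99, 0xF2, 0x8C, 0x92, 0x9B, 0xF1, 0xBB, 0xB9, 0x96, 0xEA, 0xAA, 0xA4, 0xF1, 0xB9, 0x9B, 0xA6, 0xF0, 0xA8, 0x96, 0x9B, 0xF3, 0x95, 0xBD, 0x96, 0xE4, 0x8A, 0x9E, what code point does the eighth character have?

Offset 0: leading byte 0xF4 = 11110100 → 4-byte char #1 = F4 8E 94 83.
Offset 4: leading byte 0xF0 = 11110000 → 4-byte char #2 = F0 9F 92 82.
Offset 8: leading byte 0xE1 = 11100001 → 3-byte char #3 = E1 BF 99.
Offset 11: leading byte 0xF2 = 11110010 → 4-byte char #4 = F2 8C 92 9B.
Offset 15: leading byte 0xF1 = 11110001 → 4-byte char #5 = F1 BB B9 96.
Offset 19: leading byte 0xEA = 11101010 → 3-byte char #6 = EA AA A4.
Offset 22: leading byte 0xF1 = 11110001 → 4-byte char #7 = F1 B9 9B A6.
Offset 26: leading byte 0xF0 = 11110000 → 4-byte char #8 = F0 A8 96 9B.
Leading byte 0xF0 = 11110000 matches 11110xxx → 4-byte sequence.
Byte 1: 0xF0 = 11110000, payload 000 (3 bits).
Byte 2: 0xA8 = 10101000 (10xxxxxx ✓), payload 101000.
Byte 3: 0x96 = 10010110 (10xxxxxx ✓), payload 010110.
Byte 4: 0x9B = 10011011 (10xxxxxx ✓), payload 011011.
Concatenate: 000101000010110011011 = 0x2859B (21 bits → U+2859B).

U+2859B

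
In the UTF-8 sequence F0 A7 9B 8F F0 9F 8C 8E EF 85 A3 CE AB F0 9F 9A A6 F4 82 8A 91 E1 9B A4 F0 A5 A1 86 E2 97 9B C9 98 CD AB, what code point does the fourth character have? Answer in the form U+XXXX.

Offset 0: leading byte 0xF0 = 11110000 → 4-byte char #1 = F0 A7 9B 8F.
Offset 4: leading byte 0xF0 = 11110000 → 4-byte char #2 = F0 9F 8C 8E.
Offset 8: leading byte 0xEF = 11101111 → 3-byte char #3 = EF 85 A3.
Offset 11: leading byte 0xCE = 11001110 → 2-byte char #4 = CE AB.
Leading byte 0xCE = 11001110 matches 110xxxxx → 2-byte sequence.
Byte 1: 0xCE = 11001110, payload 01110 (5 bits).
Byte 2: 0xAB = 10101011 (10xxxxxx ✓), payload 101011.
Concatenate: 01110101011 = 0x3AB (11 bits → U+03AB).

U+03AB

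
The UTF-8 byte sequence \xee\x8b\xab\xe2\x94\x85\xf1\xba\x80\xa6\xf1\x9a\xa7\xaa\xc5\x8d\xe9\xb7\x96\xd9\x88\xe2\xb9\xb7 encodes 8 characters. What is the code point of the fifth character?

U+014D

Offset 0: leading byte 0xEE = 11101110 → 3-byte char #1 = EE 8B AB.
Offset 3: leading byte 0xE2 = 11100010 → 3-byte char #2 = E2 94 85.
Offset 6: leading byte 0xF1 = 11110001 → 4-byte char #3 = F1 BA 80 A6.
Offset 10: leading byte 0xF1 = 11110001 → 4-byte char #4 = F1 9A A7 AA.
Offset 14: leading byte 0xC5 = 11000101 → 2-byte char #5 = C5 8D.
Leading byte 0xC5 = 11000101 matches 110xxxxx → 2-byte sequence.
Byte 1: 0xC5 = 11000101, payload 00101 (5 bits).
Byte 2: 0x8D = 10001101 (10xxxxxx ✓), payload 001101.
Concatenate: 00101001101 = 0x14D (11 bits → U+014D).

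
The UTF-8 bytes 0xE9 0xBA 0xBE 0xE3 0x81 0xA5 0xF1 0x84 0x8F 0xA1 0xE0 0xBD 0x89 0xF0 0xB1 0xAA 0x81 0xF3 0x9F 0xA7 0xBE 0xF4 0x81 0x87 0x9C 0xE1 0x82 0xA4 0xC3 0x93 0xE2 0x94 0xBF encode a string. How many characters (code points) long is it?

Byte at offset 0: 0xE9 = 11101001 → 3-byte char (#1). Advance 3.
Byte at offset 3: 0xE3 = 11100011 → 3-byte char (#2). Advance 3.
Byte at offset 6: 0xF1 = 11110001 → 4-byte char (#3). Advance 4.
Byte at offset 10: 0xE0 = 11100000 → 3-byte char (#4). Advance 3.
Byte at offset 13: 0xF0 = 11110000 → 4-byte char (#5). Advance 4.
Byte at offset 17: 0xF3 = 11110011 → 4-byte char (#6). Advance 4.
Byte at offset 21: 0xF4 = 11110100 → 4-byte char (#7). Advance 4.
Byte at offset 25: 0xE1 = 11100001 → 3-byte char (#8). Advance 3.
Byte at offset 28: 0xC3 = 11000011 → 2-byte char (#9). Advance 2.
Byte at offset 30: 0xE2 = 11100010 → 3-byte char (#10). Advance 3.
Reached end at offset 33 after 10 code points.

10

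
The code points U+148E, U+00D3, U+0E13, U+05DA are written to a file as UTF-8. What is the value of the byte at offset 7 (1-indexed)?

0xB8

1-indexed offset 7 is 0-indexed offset 6.
U+148E → 3-byte form E1 92 8E at offsets 0–2.
U+00D3 → 2-byte form C3 93 at offsets 3–4.
U+0E13 → 3-byte form E0 B8 93 at offsets 5–7.
Offset 6 falls in char 3's range; it's byte 2 of E0 B8 93 = 0xB8.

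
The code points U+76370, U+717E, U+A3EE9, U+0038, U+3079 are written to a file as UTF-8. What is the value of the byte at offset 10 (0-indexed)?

U+76370 → 4-byte form F1 B6 8D B0 at offsets 0–3.
U+717E → 3-byte form E7 85 BE at offsets 4–6.
U+A3EE9 → 4-byte form F2 A3 BB A9 at offsets 7–10.
Offset 10 falls in char 3's range; it's byte 4 of F2 A3 BB A9 = 0xA9.

0xA9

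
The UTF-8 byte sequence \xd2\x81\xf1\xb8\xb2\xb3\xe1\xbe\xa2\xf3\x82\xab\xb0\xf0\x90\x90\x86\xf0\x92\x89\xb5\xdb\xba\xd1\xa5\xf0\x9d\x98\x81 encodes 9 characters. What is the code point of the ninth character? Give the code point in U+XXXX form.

Offset 0: leading byte 0xD2 = 11010010 → 2-byte char #1 = D2 81.
Offset 2: leading byte 0xF1 = 11110001 → 4-byte char #2 = F1 B8 B2 B3.
Offset 6: leading byte 0xE1 = 11100001 → 3-byte char #3 = E1 BE A2.
Offset 9: leading byte 0xF3 = 11110011 → 4-byte char #4 = F3 82 AB B0.
Offset 13: leading byte 0xF0 = 11110000 → 4-byte char #5 = F0 90 90 86.
Offset 17: leading byte 0xF0 = 11110000 → 4-byte char #6 = F0 92 89 B5.
Offset 21: leading byte 0xDB = 11011011 → 2-byte char #7 = DB BA.
Offset 23: leading byte 0xD1 = 11010001 → 2-byte char #8 = D1 A5.
Offset 25: leading byte 0xF0 = 11110000 → 4-byte char #9 = F0 9D 98 81.
Leading byte 0xF0 = 11110000 matches 11110xxx → 4-byte sequence.
Byte 1: 0xF0 = 11110000, payload 000 (3 bits).
Byte 2: 0x9D = 10011101 (10xxxxxx ✓), payload 011101.
Byte 3: 0x98 = 10011000 (10xxxxxx ✓), payload 011000.
Byte 4: 0x81 = 10000001 (10xxxxxx ✓), payload 000001.
Concatenate: 000011101011000000001 = 0x1D601 (21 bits → U+1D601).

U+1D601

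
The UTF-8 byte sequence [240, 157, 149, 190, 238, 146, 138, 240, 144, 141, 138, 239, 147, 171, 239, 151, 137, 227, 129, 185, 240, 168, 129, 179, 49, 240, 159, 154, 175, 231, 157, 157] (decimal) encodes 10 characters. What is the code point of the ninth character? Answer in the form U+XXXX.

Offset 0: leading byte 0xF0 = 11110000 → 4-byte char #1 = F0 9D 95 BE.
Offset 4: leading byte 0xEE = 11101110 → 3-byte char #2 = EE 92 8A.
Offset 7: leading byte 0xF0 = 11110000 → 4-byte char #3 = F0 90 8D 8A.
Offset 11: leading byte 0xEF = 11101111 → 3-byte char #4 = EF 93 AB.
Offset 14: leading byte 0xEF = 11101111 → 3-byte char #5 = EF 97 89.
Offset 17: leading byte 0xE3 = 11100011 → 3-byte char #6 = E3 81 B9.
Offset 20: leading byte 0xF0 = 11110000 → 4-byte char #7 = F0 A8 81 B3.
Offset 24: leading byte 0x31 = 00110001 → 1-byte char #8 = 31.
Offset 25: leading byte 0xF0 = 11110000 → 4-byte char #9 = F0 9F 9A AF.
Leading byte 0xF0 = 11110000 matches 11110xxx → 4-byte sequence.
Byte 1: 0xF0 = 11110000, payload 000 (3 bits).
Byte 2: 0x9F = 10011111 (10xxxxxx ✓), payload 011111.
Byte 3: 0x9A = 10011010 (10xxxxxx ✓), payload 011010.
Byte 4: 0xAF = 10101111 (10xxxxxx ✓), payload 101111.
Concatenate: 000011111011010101111 = 0x1F6AF (21 bits → U+1F6AF).

U+1F6AF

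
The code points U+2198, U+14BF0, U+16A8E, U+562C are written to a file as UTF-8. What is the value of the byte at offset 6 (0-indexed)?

0xB0

U+2198 → 3-byte form E2 86 98 at offsets 0–2.
U+14BF0 → 4-byte form F0 94 AF B0 at offsets 3–6.
Offset 6 falls in char 2's range; it's byte 4 of F0 94 AF B0 = 0xB0.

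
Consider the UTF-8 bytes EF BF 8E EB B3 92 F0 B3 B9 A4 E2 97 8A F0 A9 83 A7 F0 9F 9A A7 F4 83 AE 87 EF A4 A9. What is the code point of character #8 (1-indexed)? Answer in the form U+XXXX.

U+F929

Offset 0: leading byte 0xEF = 11101111 → 3-byte char #1 = EF BF 8E.
Offset 3: leading byte 0xEB = 11101011 → 3-byte char #2 = EB B3 92.
Offset 6: leading byte 0xF0 = 11110000 → 4-byte char #3 = F0 B3 B9 A4.
Offset 10: leading byte 0xE2 = 11100010 → 3-byte char #4 = E2 97 8A.
Offset 13: leading byte 0xF0 = 11110000 → 4-byte char #5 = F0 A9 83 A7.
Offset 17: leading byte 0xF0 = 11110000 → 4-byte char #6 = F0 9F 9A A7.
Offset 21: leading byte 0xF4 = 11110100 → 4-byte char #7 = F4 83 AE 87.
Offset 25: leading byte 0xEF = 11101111 → 3-byte char #8 = EF A4 A9.
Leading byte 0xEF = 11101111 matches 1110xxxx → 3-byte sequence.
Byte 1: 0xEF = 11101111, payload 1111 (4 bits).
Byte 2: 0xA4 = 10100100 (10xxxxxx ✓), payload 100100.
Byte 3: 0xA9 = 10101001 (10xxxxxx ✓), payload 101001.
Concatenate: 1111100100101001 = 0xF929 (16 bits → U+F929).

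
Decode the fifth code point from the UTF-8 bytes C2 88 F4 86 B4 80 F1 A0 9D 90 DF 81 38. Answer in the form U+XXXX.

Offset 0: leading byte 0xC2 = 11000010 → 2-byte char #1 = C2 88.
Offset 2: leading byte 0xF4 = 11110100 → 4-byte char #2 = F4 86 B4 80.
Offset 6: leading byte 0xF1 = 11110001 → 4-byte char #3 = F1 A0 9D 90.
Offset 10: leading byte 0xDF = 11011111 → 2-byte char #4 = DF 81.
Offset 12: leading byte 0x38 = 00111000 → 1-byte char #5 = 38.
Leading byte 0x38 = 00111000 matches 0xxxxxxx → 1-byte sequence.
Byte 1: 0x38 = 00111000, payload 0111000 (7 bits).
Concatenate: 0111000 = 0x38 (7 bits → U+0038).

U+0038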